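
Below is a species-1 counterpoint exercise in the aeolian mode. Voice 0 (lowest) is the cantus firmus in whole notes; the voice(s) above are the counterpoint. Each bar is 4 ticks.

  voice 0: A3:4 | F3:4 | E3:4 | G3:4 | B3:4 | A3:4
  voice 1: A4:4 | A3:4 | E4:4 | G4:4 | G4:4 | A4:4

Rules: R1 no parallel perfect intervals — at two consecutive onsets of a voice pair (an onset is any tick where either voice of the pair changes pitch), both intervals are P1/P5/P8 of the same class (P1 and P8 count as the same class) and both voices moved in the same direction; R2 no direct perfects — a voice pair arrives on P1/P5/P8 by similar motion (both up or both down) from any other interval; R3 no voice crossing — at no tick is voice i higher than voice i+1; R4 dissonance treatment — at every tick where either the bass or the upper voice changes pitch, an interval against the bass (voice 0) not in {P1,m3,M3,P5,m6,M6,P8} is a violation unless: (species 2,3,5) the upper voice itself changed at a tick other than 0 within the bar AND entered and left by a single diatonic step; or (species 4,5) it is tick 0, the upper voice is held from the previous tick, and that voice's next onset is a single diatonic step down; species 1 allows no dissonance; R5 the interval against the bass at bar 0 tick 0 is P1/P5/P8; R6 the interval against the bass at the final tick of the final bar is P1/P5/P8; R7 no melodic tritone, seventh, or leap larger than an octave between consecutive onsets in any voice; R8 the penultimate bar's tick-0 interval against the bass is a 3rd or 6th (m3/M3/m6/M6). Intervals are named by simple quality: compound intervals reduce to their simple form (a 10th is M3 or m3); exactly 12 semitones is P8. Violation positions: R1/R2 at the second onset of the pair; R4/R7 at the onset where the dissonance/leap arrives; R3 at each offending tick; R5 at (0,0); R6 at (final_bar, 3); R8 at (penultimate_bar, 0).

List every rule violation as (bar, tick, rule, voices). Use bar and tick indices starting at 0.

bar 0: v0=A3 v1=A4 downbeat P8
bar 1: v0=F3 v1=A3 downbeat M3
bar 2: v0=E3 v1=E4 downbeat P8
bar 3: v0=G3 v1=G4 downbeat P8
bar 4: v0=B3 v1=G4 downbeat m6
bar 5: v0=A3 v1=A4 downbeat P8
  -> R1 @ bar 3 tick 0 v(0, 1): E3/E4 P8 -> G3/G4 P8 similar

(3, 0, R1, (0, 1))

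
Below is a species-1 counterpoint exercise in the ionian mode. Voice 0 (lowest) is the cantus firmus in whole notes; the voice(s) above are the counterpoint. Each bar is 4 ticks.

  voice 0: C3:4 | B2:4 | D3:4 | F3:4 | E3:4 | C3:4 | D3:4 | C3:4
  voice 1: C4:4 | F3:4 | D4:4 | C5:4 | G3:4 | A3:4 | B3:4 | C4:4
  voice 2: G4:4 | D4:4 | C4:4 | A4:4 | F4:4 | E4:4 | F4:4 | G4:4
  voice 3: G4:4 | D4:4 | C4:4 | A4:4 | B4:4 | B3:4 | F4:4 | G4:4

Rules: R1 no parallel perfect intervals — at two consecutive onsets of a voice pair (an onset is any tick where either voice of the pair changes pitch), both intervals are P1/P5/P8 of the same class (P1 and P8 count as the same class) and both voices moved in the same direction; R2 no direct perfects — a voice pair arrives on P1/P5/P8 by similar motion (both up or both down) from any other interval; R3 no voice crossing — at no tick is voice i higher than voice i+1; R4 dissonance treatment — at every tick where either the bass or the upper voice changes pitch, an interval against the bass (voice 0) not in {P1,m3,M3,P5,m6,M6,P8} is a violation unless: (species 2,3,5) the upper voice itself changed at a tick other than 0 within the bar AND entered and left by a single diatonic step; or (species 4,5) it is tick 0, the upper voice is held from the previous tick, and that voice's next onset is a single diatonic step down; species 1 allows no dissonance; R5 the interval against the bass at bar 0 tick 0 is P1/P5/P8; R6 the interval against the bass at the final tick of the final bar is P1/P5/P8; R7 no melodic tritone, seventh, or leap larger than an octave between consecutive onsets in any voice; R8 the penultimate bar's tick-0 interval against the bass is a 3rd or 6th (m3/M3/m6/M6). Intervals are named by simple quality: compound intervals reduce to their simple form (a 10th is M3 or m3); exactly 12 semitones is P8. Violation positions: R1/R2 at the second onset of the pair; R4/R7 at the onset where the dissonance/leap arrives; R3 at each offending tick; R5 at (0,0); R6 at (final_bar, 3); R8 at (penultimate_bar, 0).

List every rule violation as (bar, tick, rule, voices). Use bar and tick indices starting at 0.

bar 0: v0=C3 v1=C4 v2=G4 v3=G4 downbeat P5
bar 1: v0=B2 v1=F3 v2=D4 v3=D4 downbeat m3
bar 2: v0=D3 v1=D4 v2=C4 v3=C4 downbeat m7
bar 3: v0=F3 v1=C5 v2=A4 v3=A4 downbeat M3
bar 4: v0=E3 v1=G3 v2=F4 v3=B4 downbeat P5
bar 5: v0=C3 v1=A3 v2=E4 v3=B3 downbeat M7
bar 6: v0=D3 v1=B3 v2=F4 v3=F4 downbeat m3
bar 7: v0=C3 v1=C4 v2=G4 v3=G4 downbeat P5
  -> R1 @ bar 1 tick 0 v(2, 3): G4/G4 P1 -> D4/D4 P1 similar
  -> R4 @ bar 1 tick 0 v(0, 1): B2/F3 TT untreated
  -> R1 @ bar 2 tick 0 v(2, 3): D4/D4 P1 -> C4/C4 P1 similar
  -> R2 @ bar 2 tick 0 v(0, 1): B2/F3 TT -> D3/D4 P8 similar
  -> R3 @ bar 2 tick 0 v(1, 2): D4 above C4
  -> R4 @ bar 2 tick 0 v(0, 2): D3/C4 m7 untreated
  -> R4 @ bar 2 tick 0 v(0, 3): D3/C4 m7 untreated
  -> R3 @ bar 2 tick 1 v(1, 2): D4 above C4
  -> R3 @ bar 2 tick 2 v(1, 2): D4 above C4
  -> R3 @ bar 2 tick 3 v(1, 2): D4 above C4
  -> R1 @ bar 3 tick 0 v(2, 3): C4/C4 P1 -> A4/A4 P1 similar
  -> R2 @ bar 3 tick 0 v(0, 1): D3/D4 P8 -> F3/C5 P5 similar
  -> R3 @ bar 3 tick 0 v(1, 2): C5 above A4
  -> R7 @ bar 3 tick 0 v(1,): D4->C5 leap 10st
  -> R3 @ bar 3 tick 1 v(1, 2): C5 above A4
  -> R3 @ bar 3 tick 2 v(1, 2): C5 above A4
  -> R3 @ bar 3 tick 3 v(1, 2): C5 above A4
  -> R4 @ bar 4 tick 0 v(0, 2): E3/F4 m2 untreated
  -> R7 @ bar 4 tick 0 v(1,): C5->G3 leap 17st
  -> R3 @ bar 5 tick 0 v(2, 3): E4 above B3
  -> R4 @ bar 5 tick 0 v(0, 3): C3/B3 M7 untreated
  -> R3 @ bar 5 tick 1 v(2, 3): E4 above B3
  -> R3 @ bar 5 tick 2 v(2, 3): E4 above B3
  -> R3 @ bar 5 tick 3 v(2, 3): E4 above B3
  -> R2 @ bar 6 tick 0 v(2, 3): E4/B3 P4 -> F4/F4 P1 similar
  -> R7 @ bar 6 tick 0 v(3,): B3->F4 leap 6st
  -> R1 @ bar 7 tick 0 v(2, 3): F4/F4 P1 -> G4/G4 P1 similar
  -> R2 @ bar 7 tick 0 v(1, 2): B3/F4 TT -> C4/G4 P5 similar
  -> R2 @ bar 7 tick 0 v(1, 3): B3/F4 TT -> C4/G4 P5 similar

(1, 0, R1, (2, 3))
(1, 0, R4, (0, 1))
(2, 0, R1, (2, 3))
(2, 0, R2, (0, 1))
(2, 0, R3, (1, 2))
(2, 0, R4, (0, 2))
(2, 0, R4, (0, 3))
(2, 1, R3, (1, 2))
(2, 2, R3, (1, 2))
(2, 3, R3, (1, 2))
(3, 0, R1, (2, 3))
(3, 0, R2, (0, 1))
(3, 0, R3, (1, 2))
(3, 0, R7, (1,))
(3, 1, R3, (1, 2))
(3, 2, R3, (1, 2))
(3, 3, R3, (1, 2))
(4, 0, R4, (0, 2))
(4, 0, R7, (1,))
(5, 0, R3, (2, 3))
(5, 0, R4, (0, 3))
(5, 1, R3, (2, 3))
(5, 2, R3, (2, 3))
(5, 3, R3, (2, 3))
(6, 0, R2, (2, 3))
(6, 0, R7, (3,))
(7, 0, R1, (2, 3))
(7, 0, R2, (1, 2))
(7, 0, R2, (1, 3))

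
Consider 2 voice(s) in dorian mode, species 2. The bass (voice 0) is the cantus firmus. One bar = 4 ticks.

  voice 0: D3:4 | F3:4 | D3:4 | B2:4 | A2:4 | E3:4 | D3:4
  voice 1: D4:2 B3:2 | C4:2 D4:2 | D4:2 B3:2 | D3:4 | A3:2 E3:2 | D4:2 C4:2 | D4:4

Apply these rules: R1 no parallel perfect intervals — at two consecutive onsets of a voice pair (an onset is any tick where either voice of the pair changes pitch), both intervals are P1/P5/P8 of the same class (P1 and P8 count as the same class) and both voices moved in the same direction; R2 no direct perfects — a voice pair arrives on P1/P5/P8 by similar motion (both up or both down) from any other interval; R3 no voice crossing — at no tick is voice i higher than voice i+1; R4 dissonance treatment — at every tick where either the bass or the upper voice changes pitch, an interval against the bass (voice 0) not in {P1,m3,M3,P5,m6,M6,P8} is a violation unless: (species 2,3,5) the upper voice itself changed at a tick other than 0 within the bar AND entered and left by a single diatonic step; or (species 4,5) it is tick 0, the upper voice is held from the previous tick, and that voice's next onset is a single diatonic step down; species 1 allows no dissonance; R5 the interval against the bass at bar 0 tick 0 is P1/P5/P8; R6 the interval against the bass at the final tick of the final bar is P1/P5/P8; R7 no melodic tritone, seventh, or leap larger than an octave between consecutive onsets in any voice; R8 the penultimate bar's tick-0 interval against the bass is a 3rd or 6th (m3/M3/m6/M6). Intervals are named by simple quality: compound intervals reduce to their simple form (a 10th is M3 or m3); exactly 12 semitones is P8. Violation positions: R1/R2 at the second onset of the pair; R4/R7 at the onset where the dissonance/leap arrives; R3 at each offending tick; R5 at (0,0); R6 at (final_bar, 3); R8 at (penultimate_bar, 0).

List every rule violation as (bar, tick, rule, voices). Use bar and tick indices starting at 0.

bar 0: v0=D3 v1=D4 downbeat P8
bar 1: v0=F3 v1=C4 downbeat P5
bar 2: v0=D3 v1=D4 downbeat P8
bar 3: v0=B2 v1=D3 downbeat m3
bar 4: v0=A2 v1=A3 downbeat P8
bar 5: v0=E3 v1=D4 downbeat m7
bar 6: v0=D3 v1=D4 downbeat P8
  -> R2 @ bar 1 tick 0 v(0, 1): D3/B3 M6 -> F3/C4 P5 similar
  -> R4 @ bar 5 tick 0 v(0, 1): E3/D4 m7 untreated
  -> R7 @ bar 5 tick 0 v(1,): E3->D4 leap 10st
  -> R8 @ bar 5 tick 0 v(0, 1): penult m7 not 3rd/6th

(1, 0, R2, (0, 1))
(5, 0, R4, (0, 1))
(5, 0, R7, (1,))
(5, 0, R8, (0, 1))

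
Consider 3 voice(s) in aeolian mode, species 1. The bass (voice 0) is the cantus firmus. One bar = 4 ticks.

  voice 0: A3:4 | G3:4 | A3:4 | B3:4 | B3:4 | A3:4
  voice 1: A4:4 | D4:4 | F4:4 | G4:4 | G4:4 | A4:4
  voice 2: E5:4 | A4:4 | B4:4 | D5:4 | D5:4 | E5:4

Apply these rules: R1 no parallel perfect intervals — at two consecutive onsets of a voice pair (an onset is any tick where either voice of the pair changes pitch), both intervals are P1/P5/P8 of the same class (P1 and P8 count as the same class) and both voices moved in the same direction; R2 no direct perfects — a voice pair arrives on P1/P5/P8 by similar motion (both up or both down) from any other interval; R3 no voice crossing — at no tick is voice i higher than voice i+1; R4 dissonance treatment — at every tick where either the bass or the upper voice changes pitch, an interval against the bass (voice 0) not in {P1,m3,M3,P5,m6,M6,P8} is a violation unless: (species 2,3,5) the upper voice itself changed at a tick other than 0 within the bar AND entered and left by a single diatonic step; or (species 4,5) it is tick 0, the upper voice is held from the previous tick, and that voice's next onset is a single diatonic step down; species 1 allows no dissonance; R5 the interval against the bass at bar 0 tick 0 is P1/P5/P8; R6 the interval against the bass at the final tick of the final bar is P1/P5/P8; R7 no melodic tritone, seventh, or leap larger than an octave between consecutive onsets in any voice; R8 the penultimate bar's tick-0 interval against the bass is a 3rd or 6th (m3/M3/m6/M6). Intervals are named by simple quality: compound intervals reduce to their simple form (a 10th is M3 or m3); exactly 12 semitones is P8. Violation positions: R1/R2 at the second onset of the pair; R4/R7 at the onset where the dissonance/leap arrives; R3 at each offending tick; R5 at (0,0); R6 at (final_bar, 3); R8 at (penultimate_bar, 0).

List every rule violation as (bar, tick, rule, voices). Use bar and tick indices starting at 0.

bar 0: v0=A3 v1=A4 v2=E5 downbeat P5
bar 1: v0=G3 v1=D4 v2=A4 downbeat M2
bar 2: v0=A3 v1=F4 v2=B4 downbeat M2
bar 3: v0=B3 v1=G4 v2=D5 downbeat m3
bar 4: v0=B3 v1=G4 v2=D5 downbeat m3
bar 5: v0=A3 v1=A4 v2=E5 downbeat P5
  -> R1 @ bar 1 tick 0 v(1, 2): A4/E5 P5 -> D4/A4 P5 similar
  -> R2 @ bar 1 tick 0 v(0, 1): A3/A4 P8 -> G3/D4 P5 similar
  -> R4 @ bar 1 tick 0 v(0, 2): G3/A4 M2 untreated
  -> R4 @ bar 2 tick 0 v(0, 2): A3/B4 M2 untreated
  -> R2 @ bar 3 tick 0 v(1, 2): F4/B4 TT -> G4/D5 P5 similar
  -> R1 @ bar 5 tick 0 v(1, 2): G4/D5 P5 -> A4/E5 P5 similar

(1, 0, R1, (1, 2))
(1, 0, R2, (0, 1))
(1, 0, R4, (0, 2))
(2, 0, R4, (0, 2))
(3, 0, R2, (1, 2))
(5, 0, R1, (1, 2))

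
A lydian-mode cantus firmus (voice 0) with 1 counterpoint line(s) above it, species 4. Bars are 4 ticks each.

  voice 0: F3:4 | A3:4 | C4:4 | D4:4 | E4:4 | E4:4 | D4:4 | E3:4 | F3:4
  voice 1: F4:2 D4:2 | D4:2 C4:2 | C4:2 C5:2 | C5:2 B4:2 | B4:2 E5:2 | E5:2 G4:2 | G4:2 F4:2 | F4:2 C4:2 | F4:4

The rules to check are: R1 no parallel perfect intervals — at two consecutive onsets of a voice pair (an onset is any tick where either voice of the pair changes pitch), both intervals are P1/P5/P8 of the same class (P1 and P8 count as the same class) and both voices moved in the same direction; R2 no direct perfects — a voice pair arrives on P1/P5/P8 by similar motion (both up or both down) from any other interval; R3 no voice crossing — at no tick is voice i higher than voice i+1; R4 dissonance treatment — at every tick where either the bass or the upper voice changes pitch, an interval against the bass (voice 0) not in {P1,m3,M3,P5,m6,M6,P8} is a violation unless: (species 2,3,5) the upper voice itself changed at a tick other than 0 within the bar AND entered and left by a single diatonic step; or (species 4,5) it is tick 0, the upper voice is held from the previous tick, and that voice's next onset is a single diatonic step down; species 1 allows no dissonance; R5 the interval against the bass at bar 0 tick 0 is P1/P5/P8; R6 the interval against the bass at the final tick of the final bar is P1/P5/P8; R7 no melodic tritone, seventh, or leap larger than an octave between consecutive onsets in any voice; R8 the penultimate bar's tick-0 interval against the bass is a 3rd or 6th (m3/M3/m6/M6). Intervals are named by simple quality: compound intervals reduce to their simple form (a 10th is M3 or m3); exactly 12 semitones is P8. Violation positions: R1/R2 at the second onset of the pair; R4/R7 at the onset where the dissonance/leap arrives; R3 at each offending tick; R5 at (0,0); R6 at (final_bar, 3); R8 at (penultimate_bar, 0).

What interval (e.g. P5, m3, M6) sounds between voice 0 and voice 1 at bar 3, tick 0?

m7

voice 0=D4 voice 1=C5 -> m7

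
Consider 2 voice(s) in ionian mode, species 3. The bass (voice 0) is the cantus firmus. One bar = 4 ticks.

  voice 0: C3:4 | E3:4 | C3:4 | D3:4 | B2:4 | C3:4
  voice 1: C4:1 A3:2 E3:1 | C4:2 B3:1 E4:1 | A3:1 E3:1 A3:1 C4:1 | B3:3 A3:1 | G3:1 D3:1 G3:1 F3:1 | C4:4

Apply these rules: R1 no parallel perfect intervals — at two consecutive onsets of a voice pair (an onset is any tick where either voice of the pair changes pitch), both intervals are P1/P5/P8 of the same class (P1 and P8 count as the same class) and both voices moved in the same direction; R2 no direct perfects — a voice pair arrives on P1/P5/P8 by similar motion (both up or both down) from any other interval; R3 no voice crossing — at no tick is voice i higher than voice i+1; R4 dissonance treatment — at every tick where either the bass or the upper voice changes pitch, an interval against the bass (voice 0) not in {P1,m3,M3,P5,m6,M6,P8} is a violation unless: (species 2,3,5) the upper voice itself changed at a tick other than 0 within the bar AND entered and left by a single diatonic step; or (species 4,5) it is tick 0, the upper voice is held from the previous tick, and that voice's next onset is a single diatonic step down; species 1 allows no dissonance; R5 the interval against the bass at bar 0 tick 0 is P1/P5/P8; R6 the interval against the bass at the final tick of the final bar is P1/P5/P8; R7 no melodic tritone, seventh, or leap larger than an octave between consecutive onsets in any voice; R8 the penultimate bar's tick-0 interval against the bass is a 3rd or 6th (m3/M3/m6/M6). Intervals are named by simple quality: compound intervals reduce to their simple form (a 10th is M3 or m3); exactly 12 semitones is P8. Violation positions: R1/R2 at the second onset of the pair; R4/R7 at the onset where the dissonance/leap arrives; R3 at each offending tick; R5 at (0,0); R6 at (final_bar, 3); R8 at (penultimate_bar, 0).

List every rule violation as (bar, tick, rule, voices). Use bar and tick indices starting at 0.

bar 0: v0=C3 v1=C4 downbeat P8
bar 1: v0=E3 v1=C4 downbeat m6
bar 2: v0=C3 v1=A3 downbeat M6
bar 3: v0=D3 v1=B3 downbeat M6
bar 4: v0=B2 v1=G3 downbeat m6
bar 5: v0=C3 v1=C4 downbeat P8
  -> R4 @ bar 4 tick 3 v(0, 1): B2/F3 TT untreated
  -> R2 @ bar 5 tick 0 v(0, 1): B2/F3 TT -> C3/C4 P8 similar

(4, 3, R4, (0, 1))
(5, 0, R2, (0, 1))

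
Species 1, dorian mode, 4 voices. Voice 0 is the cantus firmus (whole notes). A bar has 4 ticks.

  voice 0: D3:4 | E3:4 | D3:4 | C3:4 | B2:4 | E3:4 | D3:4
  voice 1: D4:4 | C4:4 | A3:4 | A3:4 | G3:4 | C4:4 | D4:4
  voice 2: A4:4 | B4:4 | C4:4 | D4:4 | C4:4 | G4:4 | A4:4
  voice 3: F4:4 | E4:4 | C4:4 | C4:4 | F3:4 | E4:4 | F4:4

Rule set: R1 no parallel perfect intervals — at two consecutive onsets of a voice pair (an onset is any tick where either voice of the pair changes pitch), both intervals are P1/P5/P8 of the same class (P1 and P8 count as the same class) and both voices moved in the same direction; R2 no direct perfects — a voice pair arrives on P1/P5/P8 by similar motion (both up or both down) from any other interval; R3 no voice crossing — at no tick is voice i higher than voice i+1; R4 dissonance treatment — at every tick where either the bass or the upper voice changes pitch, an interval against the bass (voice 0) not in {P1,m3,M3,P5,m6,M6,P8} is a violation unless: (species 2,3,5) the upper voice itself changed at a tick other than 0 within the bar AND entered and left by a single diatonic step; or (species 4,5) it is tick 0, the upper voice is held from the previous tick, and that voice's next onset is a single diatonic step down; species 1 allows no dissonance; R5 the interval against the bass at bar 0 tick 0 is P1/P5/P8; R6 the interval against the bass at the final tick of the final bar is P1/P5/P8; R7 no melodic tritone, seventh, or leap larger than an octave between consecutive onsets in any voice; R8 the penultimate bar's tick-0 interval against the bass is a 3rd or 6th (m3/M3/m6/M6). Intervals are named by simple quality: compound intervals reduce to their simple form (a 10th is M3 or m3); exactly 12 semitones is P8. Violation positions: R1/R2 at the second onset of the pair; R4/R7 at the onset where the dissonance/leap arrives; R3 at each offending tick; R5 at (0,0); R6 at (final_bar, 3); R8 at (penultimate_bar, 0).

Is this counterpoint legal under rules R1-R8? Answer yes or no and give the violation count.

bar 0: v0=D3 v1=D4 v2=A4 v3=F4 (m3)
bar 1: v0=E3 v1=C4 v2=B4 v3=E4 (P8)
bar 2: v0=D3 v1=A3 v2=C4 v3=C4 (m7)
bar 3: v0=C3 v1=A3 v2=D4 v3=C4 (P8)
bar 4: v0=B2 v1=G3 v2=C4 v3=F3 (TT)
bar 5: v0=E3 v1=C4 v2=G4 v3=E4 (P8)
bar 6: v0=D3 v1=D4 v2=A4 v3=F4 (m3)
  R3 @ bar0.0: A4 above F4
  R5 @ bar0.0: opens on m3
  R3 @ bar0.1: A4 above F4
  R3 @ bar0.2: A4 above F4
  R3 @ bar0.3: A4 above F4
  R1 @ bar1.0: D3/A4 P5 -> E3/B4 P5 similar
  R3 @ bar1.0: B4 above E4
  R3 @ bar1.1: B4 above E4
  R3 @ bar1.2: B4 above E4
  R3 @ bar1.3: B4 above E4
  R2 @ bar2.0: E3/C4 m6 -> D3/A3 P5 similar
  R2 @ bar2.0: B4/E4 P5 -> C4/C4 P1 similar
  R4 @ bar2.0: D3/C4 m7 untreated
  R4 @ bar2.0: D3/C4 m7 untreated
  R7 @ bar2.0: B4->C4 leap 11st
  R3 @ bar3.0: D4 above C4
  R4 @ bar3.0: C3/D4 M2 untreated
  R3 @ bar3.1: D4 above C4
  R3 @ bar3.2: D4 above C4
  R3 @ bar3.3: D4 above C4
  R2 @ bar4.0: D4/C4 M2 -> C4/F3 P5 similar
  R3 @ bar4.0: C4 above F3
  R4 @ bar4.0: B2/C4 m2 untreated
  R4 @ bar4.0: B2/F3 TT untreated
  R3 @ bar4.1: C4 above F3
  R3 @ bar4.2: C4 above F3
  R3 @ bar4.3: C4 above F3
  R2 @ bar5.0: B2/F3 TT -> E3/E4 P8 similar
  R2 @ bar5.0: G3/C4 P4 -> C4/G4 P5 similar
  R3 @ bar5.0: G4 above E4
  R7 @ bar5.0: F3->E4 leap 11st
  R8 @ bar5.0: penult P8 not 3rd/6th
  R3 @ bar5.1: G4 above E4
  R3 @ bar5.2: G4 above E4
  R3 @ bar5.3: G4 above E4
  R1 @ bar6.0: C4/G4 P5 -> D4/A4 P5 similar
  R3 @ bar6.0: A4 above F4
  R3 @ bar6.1: A4 above F4
  R3 @ bar6.2: A4 above F4
  R3 @ bar6.3: A4 above F4
  R6 @ bar6.3: closes on m3

No (41 violations)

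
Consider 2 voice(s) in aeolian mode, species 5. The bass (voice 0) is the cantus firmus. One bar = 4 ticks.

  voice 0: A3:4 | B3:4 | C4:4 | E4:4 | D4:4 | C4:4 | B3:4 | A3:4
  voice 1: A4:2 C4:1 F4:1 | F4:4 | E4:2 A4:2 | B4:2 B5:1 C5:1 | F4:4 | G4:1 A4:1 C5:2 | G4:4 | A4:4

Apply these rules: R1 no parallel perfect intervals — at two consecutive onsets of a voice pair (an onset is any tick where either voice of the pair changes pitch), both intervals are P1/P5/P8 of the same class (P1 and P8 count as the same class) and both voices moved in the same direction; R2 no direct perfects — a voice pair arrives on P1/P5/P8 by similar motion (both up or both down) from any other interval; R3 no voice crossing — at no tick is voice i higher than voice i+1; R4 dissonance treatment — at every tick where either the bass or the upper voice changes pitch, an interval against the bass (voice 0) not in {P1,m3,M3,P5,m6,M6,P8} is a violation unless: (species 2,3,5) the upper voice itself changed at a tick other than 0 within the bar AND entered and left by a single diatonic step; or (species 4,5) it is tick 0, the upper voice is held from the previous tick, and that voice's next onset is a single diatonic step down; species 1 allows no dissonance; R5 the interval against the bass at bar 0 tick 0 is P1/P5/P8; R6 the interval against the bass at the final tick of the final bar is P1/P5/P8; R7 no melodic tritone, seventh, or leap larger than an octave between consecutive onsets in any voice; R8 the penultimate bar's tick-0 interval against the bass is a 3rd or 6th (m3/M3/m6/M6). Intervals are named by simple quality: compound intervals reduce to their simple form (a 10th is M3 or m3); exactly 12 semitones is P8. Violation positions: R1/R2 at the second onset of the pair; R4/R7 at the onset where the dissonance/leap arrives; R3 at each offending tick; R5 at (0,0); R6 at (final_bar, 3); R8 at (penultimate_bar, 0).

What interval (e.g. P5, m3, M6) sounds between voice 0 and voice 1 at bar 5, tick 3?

P8

voice 0=C4 voice 1=C5 -> P8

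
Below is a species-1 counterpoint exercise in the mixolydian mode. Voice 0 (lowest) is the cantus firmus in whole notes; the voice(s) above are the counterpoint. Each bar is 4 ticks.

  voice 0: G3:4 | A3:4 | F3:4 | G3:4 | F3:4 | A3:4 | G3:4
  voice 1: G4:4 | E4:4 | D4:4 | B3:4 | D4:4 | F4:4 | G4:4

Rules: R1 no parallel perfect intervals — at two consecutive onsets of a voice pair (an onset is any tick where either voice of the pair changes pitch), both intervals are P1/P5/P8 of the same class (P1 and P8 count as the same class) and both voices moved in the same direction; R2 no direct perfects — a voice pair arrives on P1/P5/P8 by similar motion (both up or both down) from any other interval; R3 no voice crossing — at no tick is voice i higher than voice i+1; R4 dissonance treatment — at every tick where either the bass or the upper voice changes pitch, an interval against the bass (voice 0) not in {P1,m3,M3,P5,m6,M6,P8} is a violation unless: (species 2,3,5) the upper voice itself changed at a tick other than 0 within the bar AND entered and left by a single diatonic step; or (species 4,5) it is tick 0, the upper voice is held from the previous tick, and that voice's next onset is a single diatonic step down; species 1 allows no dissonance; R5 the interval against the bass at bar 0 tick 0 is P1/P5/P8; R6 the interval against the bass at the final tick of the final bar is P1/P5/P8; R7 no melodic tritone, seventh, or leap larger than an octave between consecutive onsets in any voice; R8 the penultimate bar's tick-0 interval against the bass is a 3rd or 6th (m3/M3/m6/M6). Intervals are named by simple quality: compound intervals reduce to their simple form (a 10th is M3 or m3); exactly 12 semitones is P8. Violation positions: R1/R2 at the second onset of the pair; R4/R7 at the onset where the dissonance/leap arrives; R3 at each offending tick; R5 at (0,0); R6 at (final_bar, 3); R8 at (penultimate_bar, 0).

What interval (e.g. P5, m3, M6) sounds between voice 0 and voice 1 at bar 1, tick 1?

P5

voice 0=A3 voice 1=E4 -> P5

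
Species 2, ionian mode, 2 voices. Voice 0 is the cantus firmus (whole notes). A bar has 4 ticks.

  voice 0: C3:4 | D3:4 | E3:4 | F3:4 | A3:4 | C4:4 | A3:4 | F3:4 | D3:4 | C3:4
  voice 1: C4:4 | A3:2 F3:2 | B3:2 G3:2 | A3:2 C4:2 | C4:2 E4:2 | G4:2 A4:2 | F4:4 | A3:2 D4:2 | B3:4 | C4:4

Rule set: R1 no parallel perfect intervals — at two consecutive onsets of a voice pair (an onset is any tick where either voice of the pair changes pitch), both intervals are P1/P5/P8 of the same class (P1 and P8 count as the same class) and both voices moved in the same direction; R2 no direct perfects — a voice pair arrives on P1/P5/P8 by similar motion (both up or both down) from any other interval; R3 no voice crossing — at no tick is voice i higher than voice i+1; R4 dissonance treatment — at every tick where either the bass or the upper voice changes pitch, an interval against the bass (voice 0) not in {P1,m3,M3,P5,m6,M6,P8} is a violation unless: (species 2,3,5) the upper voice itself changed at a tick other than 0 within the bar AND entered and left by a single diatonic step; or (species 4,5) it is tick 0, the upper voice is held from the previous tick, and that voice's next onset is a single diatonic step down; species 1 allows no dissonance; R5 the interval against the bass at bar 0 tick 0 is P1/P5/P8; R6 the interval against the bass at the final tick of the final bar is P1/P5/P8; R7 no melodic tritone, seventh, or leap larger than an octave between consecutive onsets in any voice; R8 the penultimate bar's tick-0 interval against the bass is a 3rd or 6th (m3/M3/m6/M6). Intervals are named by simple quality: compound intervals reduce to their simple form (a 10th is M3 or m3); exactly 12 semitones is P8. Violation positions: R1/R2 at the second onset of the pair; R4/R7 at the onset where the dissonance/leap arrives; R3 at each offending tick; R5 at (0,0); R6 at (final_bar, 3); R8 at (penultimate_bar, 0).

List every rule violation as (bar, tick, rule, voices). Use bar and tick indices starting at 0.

bar 0: v0=C3 v1=C4 downbeat P8
bar 1: v0=D3 v1=A3 downbeat P5
bar 2: v0=E3 v1=B3 downbeat P5
bar 3: v0=F3 v1=A3 downbeat M3
bar 4: v0=A3 v1=C4 downbeat m3
bar 5: v0=C4 v1=G4 downbeat P5
bar 6: v0=A3 v1=F4 downbeat m6
bar 7: v0=F3 v1=A3 downbeat M3
bar 8: v0=D3 v1=B3 downbeat M6
bar 9: v0=C3 v1=C4 downbeat P8
  -> R2 @ bar 2 tick 0 v(0, 1): D3/F3 m3 -> E3/B3 P5 similar
  -> R7 @ bar 2 tick 0 v(1,): F3->B3 leap 6st
  -> R1 @ bar 5 tick 0 v(0, 1): A3/E4 P5 -> C4/G4 P5 similar

(2, 0, R2, (0, 1))
(2, 0, R7, (1,))
(5, 0, R1, (0, 1))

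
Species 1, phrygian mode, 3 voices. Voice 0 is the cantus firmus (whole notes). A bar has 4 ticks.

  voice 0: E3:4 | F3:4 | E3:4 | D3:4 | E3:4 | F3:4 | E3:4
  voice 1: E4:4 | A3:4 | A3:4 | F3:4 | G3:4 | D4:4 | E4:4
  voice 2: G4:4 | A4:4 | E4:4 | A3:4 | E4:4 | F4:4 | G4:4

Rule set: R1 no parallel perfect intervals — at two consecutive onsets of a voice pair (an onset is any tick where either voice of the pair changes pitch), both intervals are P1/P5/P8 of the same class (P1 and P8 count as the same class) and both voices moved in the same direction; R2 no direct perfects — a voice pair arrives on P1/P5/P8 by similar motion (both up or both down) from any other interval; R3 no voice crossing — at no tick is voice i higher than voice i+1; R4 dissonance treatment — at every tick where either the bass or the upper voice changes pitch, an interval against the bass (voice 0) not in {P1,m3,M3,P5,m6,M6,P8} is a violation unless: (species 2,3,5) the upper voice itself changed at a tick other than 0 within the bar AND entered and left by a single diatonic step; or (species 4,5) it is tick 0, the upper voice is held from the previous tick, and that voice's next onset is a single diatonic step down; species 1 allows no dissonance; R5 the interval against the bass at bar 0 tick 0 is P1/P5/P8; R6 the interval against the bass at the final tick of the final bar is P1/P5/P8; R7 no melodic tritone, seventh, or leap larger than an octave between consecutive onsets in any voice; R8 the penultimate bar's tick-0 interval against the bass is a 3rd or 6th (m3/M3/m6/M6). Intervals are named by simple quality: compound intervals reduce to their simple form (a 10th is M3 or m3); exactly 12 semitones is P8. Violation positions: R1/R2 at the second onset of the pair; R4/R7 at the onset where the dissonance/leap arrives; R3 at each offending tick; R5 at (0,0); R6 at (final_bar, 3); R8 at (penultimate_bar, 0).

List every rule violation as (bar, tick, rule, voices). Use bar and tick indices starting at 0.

bar 0: v0=E3 v1=E4 v2=G4 downbeat m3
bar 1: v0=F3 v1=A3 v2=A4 downbeat M3
bar 2: v0=E3 v1=A3 v2=E4 downbeat P8
bar 3: v0=D3 v1=F3 v2=A3 downbeat P5
bar 4: v0=E3 v1=G3 v2=E4 downbeat P8
bar 5: v0=F3 v1=D4 v2=F4 downbeat P8
bar 6: v0=E3 v1=E4 v2=G4 downbeat m3
  -> R5 @ bar 0 tick 0 v(0, 2): opens on m3
  -> R2 @ bar 2 tick 0 v(0, 2): F3/A4 M3 -> E3/E4 P8 similar
  -> R4 @ bar 2 tick 0 v(0, 1): E3/A3 P4 untreated
  -> R2 @ bar 3 tick 0 v(0, 2): E3/E4 P8 -> D3/A3 P5 similar
  -> R2 @ bar 4 tick 0 v(0, 2): D3/A3 P5 -> E3/E4 P8 similar
  -> R1 @ bar 5 tick 0 v(0, 2): E3/E4 P8 -> F3/F4 P8 similar
  -> R8 @ bar 5 tick 0 v(0, 2): penult P8 not 3rd/6th
  -> R6 @ bar 6 tick 3 v(0, 2): closes on m3

(0, 0, R5, (0, 2))
(2, 0, R2, (0, 2))
(2, 0, R4, (0, 1))
(3, 0, R2, (0, 2))
(4, 0, R2, (0, 2))
(5, 0, R1, (0, 2))
(5, 0, R8, (0, 2))
(6, 3, R6, (0, 2))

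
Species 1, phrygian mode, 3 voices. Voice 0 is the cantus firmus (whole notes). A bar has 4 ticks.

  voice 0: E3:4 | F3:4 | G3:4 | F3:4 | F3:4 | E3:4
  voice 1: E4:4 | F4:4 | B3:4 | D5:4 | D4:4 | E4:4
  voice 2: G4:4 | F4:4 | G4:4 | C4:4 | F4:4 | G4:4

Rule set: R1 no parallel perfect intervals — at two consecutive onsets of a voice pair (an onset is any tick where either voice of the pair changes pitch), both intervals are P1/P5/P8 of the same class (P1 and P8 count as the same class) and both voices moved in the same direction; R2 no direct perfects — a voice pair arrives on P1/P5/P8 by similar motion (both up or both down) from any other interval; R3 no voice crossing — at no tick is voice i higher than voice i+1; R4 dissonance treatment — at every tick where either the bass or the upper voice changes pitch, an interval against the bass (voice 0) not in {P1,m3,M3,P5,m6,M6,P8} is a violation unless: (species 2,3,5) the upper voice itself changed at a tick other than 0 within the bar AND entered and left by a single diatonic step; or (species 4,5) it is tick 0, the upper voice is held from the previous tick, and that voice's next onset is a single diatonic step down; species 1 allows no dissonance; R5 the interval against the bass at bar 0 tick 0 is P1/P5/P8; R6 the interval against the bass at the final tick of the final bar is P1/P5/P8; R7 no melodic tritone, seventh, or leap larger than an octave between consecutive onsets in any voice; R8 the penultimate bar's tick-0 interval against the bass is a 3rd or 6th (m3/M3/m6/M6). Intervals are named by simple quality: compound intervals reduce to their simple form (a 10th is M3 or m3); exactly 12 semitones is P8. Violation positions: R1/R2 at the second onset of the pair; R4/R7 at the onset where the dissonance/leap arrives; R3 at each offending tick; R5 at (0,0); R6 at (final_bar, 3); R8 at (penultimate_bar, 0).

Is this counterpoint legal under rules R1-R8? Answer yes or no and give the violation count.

No (12 violations)

bar 0: v0=E3 v1=E4 v2=G4 (m3)
bar 1: v0=F3 v1=F4 v2=F4 (P8)
bar 2: v0=G3 v1=B3 v2=G4 (P8)
bar 3: v0=F3 v1=D5 v2=C4 (P5)
bar 4: v0=F3 v1=D4 v2=F4 (P8)
bar 5: v0=E3 v1=E4 v2=G4 (m3)
  R5 @ bar0.0: opens on m3
  R1 @ bar1.0: E3/E4 P8 -> F3/F4 P8 similar
  R1 @ bar2.0: F3/F4 P8 -> G3/G4 P8 similar
  R7 @ bar2.0: F4->B3 leap 6st
  R2 @ bar3.0: G3/G4 P8 -> F3/C4 P5 similar
  R3 @ bar3.0: D5 above C4
  R7 @ bar3.0: B3->D5 leap 15st
  R3 @ bar3.1: D5 above C4
  R3 @ bar3.2: D5 above C4
  R3 @ bar3.3: D5 above C4
  R8 @ bar4.0: penult P8 not 3rd/6th
  R6 @ bar5.3: closes on m3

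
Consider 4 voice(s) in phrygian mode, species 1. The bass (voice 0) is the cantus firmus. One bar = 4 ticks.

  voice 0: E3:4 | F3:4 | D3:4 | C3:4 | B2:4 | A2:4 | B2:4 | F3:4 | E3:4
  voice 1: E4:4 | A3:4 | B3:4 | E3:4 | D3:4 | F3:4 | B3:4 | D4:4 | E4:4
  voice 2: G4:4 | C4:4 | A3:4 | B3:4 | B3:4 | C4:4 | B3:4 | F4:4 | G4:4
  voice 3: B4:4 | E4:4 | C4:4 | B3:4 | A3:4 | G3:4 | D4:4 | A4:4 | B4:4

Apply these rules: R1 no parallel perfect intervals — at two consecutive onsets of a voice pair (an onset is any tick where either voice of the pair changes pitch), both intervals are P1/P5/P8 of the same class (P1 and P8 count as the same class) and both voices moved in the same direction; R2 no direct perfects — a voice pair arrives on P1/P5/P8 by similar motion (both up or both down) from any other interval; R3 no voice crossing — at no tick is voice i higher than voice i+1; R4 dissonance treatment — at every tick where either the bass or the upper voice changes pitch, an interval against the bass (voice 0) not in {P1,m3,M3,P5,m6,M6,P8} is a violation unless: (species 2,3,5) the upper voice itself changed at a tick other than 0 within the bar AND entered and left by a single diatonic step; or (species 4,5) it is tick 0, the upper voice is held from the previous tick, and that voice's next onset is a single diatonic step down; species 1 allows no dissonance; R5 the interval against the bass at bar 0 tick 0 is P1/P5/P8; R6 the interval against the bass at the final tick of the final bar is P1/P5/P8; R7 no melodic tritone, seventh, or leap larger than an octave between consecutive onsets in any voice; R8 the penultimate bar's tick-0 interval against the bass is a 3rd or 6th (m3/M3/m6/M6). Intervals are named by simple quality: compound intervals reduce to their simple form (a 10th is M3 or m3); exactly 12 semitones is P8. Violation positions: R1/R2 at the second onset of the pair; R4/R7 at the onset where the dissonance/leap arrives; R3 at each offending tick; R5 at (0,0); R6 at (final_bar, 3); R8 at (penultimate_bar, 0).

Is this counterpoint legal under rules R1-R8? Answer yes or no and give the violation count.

bar 0: v0=E3 v1=E4 v2=G4 v3=B4 (P5)
bar 1: v0=F3 v1=A3 v2=C4 v3=E4 (M7)
bar 2: v0=D3 v1=B3 v2=A3 v3=C4 (m7)
bar 3: v0=C3 v1=E3 v2=B3 v3=B3 (M7)
bar 4: v0=B2 v1=D3 v2=B3 v3=A3 (m7)
bar 5: v0=A2 v1=F3 v2=C4 v3=G3 (m7)
bar 6: v0=B2 v1=B3 v2=B3 v3=D4 (m3)
bar 7: v0=F3 v1=D4 v2=F4 v3=A4 (M3)
bar 8: v0=E3 v1=E4 v2=G4 v3=B4 (P5)
  R5 @ bar0.0: opens on m3
  R1 @ bar1.0: E4/B4 P5 -> A3/E4 P5 similar
  R4 @ bar1.0: F3/E4 M7 untreated
  R1 @ bar2.0: F3/C4 P5 -> D3/A3 P5 similar
  R3 @ bar2.0: B3 above A3
  R4 @ bar2.0: D3/C4 m7 untreated
  R3 @ bar2.1: B3 above A3
  R3 @ bar2.2: B3 above A3
  R3 @ bar2.3: B3 above A3
  R2 @ bar3.0: B3/C4 m2 -> E3/B3 P5 similar
  R4 @ bar3.0: C3/B3 M7 untreated
  R4 @ bar3.0: C3/B3 M7 untreated
  R1 @ bar4.0: E3/B3 P5 -> D3/A3 P5 similar
  R3 @ bar4.0: B3 above A3
  R4 @ bar4.0: B2/A3 m7 untreated
  R3 @ bar4.1: B3 above A3
  R3 @ bar4.2: B3 above A3
  R3 @ bar4.3: B3 above A3
  R2 @ bar5.0: D3/B3 M6 -> F3/C4 P5 similar
  R3 @ bar5.0: C4 above G3
  R4 @ bar5.0: A2/G3 m7 untreated
  R3 @ bar5.1: C4 above G3
  R3 @ bar5.2: C4 above G3
  R3 @ bar5.3: C4 above G3
  R2 @ bar6.0: A2/F3 m6 -> B2/B3 P8 similar
  R7 @ bar6.0: F3->B3 leap 6st
  R1 @ bar7.0: B2/B3 P8 -> F3/F4 P8 similar
  R2 @ bar7.0: B3/D4 m3 -> D4/A4 P5 similar
  R7 @ bar7.0: B2->F3 leap 6st
  R7 @ bar7.0: B3->F4 leap 6st
  R8 @ bar7.0: penult P8 not 3rd/6th
  R1 @ bar8.0: D4/A4 P5 -> E4/B4 P5 similar
  R6 @ bar8.3: closes on m3

No (33 violations)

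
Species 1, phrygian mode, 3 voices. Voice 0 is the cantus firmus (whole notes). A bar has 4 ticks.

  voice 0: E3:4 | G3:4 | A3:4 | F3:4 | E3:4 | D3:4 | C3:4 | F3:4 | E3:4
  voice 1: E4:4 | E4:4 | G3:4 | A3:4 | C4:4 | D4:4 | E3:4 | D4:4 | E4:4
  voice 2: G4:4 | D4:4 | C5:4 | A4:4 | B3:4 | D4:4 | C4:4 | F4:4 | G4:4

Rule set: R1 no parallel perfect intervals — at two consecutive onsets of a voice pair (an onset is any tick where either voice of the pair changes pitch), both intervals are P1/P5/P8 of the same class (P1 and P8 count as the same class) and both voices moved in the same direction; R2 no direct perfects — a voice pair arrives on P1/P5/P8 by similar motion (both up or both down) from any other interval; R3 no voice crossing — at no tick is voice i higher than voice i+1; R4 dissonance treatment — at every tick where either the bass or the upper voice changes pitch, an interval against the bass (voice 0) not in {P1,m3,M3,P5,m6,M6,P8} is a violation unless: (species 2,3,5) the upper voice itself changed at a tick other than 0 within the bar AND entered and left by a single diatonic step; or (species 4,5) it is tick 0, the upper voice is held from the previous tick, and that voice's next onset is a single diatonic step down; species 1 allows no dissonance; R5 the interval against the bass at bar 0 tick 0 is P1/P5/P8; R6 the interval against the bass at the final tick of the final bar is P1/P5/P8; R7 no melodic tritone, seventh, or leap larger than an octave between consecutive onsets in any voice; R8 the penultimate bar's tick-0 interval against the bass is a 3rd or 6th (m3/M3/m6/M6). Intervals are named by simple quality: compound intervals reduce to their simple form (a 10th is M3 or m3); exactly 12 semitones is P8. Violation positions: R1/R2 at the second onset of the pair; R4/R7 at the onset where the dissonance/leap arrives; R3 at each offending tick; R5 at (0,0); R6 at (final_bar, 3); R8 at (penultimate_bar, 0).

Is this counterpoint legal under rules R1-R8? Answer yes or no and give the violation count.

bar 0: v0=E3 v1=E4 v2=G4 (m3)
bar 1: v0=G3 v1=E4 v2=D4 (P5)
bar 2: v0=A3 v1=G3 v2=C5 (m3)
bar 3: v0=F3 v1=A3 v2=A4 (M3)
bar 4: v0=E3 v1=C4 v2=B3 (P5)
bar 5: v0=D3 v1=D4 v2=D4 (P8)
bar 6: v0=C3 v1=E3 v2=C4 (P8)
bar 7: v0=F3 v1=D4 v2=F4 (P8)
bar 8: v0=E3 v1=E4 v2=G4 (m3)
  R5 @ bar0.0: opens on m3
  R3 @ bar1.0: E4 above D4
  R3 @ bar1.1: E4 above D4
  R3 @ bar1.2: E4 above D4
  R3 @ bar1.3: E4 above D4
  R3 @ bar2.0: A3 above G3
  R4 @ bar2.0: A3/G3 M2 untreated
  R7 @ bar2.0: D4->C5 leap 10st
  R3 @ bar2.1: A3 above G3
  R3 @ bar2.2: A3 above G3
  R3 @ bar2.3: A3 above G3
  R2 @ bar4.0: F3/A4 M3 -> E3/B3 P5 similar
  R3 @ bar4.0: C4 above B3
  R7 @ bar4.0: A4->B3 leap 10st
  R3 @ bar4.1: C4 above B3
  R3 @ bar4.2: C4 above B3
  R3 @ bar4.3: C4 above B3
  R2 @ bar5.0: C4/B3 m2 -> D4/D4 P1 similar
  R1 @ bar6.0: D3/D4 P8 -> C3/C4 P8 similar
  R7 @ bar6.0: D4->E3 leap 10st
  R1 @ bar7.0: C3/C4 P8 -> F3/F4 P8 similar
  R7 @ bar7.0: E3->D4 leap 10st
  R8 @ bar7.0: penult P8 not 3rd/6th
  R6 @ bar8.3: closes on m3

No (24 violations)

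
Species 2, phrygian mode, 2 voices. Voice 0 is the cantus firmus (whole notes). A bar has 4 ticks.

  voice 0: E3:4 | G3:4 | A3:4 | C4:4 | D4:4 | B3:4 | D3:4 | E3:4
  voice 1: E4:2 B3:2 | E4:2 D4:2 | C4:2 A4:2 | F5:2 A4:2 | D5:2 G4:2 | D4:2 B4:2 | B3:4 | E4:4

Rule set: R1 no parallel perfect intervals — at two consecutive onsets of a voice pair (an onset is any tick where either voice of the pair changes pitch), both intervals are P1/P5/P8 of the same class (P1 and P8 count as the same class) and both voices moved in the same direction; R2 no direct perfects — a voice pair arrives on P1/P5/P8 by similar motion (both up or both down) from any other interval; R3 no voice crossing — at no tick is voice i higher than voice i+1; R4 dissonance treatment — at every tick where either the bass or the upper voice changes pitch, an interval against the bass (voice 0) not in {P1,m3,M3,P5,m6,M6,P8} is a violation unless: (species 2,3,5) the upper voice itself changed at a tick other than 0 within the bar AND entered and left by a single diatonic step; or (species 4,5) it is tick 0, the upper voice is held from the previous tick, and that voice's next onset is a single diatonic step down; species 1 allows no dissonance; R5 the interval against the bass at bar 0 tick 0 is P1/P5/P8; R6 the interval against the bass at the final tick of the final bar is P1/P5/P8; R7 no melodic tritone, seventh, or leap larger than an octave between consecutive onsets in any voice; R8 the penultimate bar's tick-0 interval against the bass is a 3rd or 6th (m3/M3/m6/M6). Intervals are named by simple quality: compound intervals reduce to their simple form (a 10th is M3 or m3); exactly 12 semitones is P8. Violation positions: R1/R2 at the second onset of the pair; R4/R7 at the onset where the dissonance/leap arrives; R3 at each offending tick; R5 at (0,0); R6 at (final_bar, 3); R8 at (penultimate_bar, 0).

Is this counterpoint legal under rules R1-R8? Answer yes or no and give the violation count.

bar 0: v0=E3 v1=E4 (P8)
bar 1: v0=G3 v1=E4 (M6)
bar 2: v0=A3 v1=C4 (m3)
bar 3: v0=C4 v1=F5 (P4)
bar 4: v0=D4 v1=D5 (P8)
bar 5: v0=B3 v1=D4 (m3)
bar 6: v0=D3 v1=B3 (M6)
bar 7: v0=E3 v1=E4 (P8)
  R4 @ bar3.0: C4/F5 P4 untreated
  R2 @ bar4.0: C4/A4 M6 -> D4/D5 P8 similar
  R4 @ bar4.2: D4/G4 P4 untreated
  R2 @ bar7.0: D3/B3 M6 -> E3/E4 P8 similar

No (4 violations)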